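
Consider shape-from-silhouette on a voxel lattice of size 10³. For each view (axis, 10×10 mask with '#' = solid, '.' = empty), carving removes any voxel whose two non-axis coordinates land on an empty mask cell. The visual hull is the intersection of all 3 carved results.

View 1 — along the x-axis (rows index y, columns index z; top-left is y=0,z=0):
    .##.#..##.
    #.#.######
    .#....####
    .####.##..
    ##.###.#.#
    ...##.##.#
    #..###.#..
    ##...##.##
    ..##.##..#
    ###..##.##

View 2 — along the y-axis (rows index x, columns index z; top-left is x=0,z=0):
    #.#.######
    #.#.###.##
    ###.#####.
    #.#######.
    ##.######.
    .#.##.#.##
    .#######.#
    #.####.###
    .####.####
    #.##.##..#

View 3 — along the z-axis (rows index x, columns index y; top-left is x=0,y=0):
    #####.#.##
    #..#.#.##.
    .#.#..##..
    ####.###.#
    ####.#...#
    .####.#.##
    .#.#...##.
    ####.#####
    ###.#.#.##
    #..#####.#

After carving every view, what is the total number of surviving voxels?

before carving: 1000 voxels (10×10×10)
carve view 1 (along x, YZ-mask fill 59/100): 590 voxels remain
carve view 2 (along y, XZ-mask fill 75/100): 443 voxels remain
carve view 3 (along z, XY-mask fill 65/100): 285 voxels remain

285 voxels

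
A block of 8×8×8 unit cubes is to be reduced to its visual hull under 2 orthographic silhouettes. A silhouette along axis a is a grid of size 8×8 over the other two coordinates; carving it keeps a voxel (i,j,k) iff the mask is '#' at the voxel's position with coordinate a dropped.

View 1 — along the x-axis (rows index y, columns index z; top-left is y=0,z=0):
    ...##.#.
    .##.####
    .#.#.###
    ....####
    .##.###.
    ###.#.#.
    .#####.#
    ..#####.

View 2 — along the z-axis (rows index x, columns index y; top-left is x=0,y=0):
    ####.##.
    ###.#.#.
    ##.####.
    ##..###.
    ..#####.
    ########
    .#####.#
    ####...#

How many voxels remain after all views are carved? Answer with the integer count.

voxel count = 225

before carving: 512 voxels (8×8×8)
V1 x: intersect with YZ mask (39 set) -- 312 left
V2 z: intersect with XY mask (46 set) -- 225 left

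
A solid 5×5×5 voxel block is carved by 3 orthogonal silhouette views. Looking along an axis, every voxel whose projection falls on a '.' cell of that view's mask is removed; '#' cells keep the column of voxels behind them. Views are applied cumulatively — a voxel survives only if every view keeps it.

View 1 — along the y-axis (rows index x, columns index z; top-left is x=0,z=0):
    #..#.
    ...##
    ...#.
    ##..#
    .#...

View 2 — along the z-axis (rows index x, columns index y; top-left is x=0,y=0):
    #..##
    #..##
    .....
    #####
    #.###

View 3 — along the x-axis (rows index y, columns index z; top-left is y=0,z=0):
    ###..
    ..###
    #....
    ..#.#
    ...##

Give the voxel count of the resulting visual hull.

12 voxels

before carving: 125 voxels (5×5×5)
carve view 1 (along y, XZ-mask fill 9/25): 45 voxels remain
carve view 2 (along z, XY-mask fill 15/25): 31 voxels remain
carve view 3 (along x, YZ-mask fill 11/25): 12 voxels remain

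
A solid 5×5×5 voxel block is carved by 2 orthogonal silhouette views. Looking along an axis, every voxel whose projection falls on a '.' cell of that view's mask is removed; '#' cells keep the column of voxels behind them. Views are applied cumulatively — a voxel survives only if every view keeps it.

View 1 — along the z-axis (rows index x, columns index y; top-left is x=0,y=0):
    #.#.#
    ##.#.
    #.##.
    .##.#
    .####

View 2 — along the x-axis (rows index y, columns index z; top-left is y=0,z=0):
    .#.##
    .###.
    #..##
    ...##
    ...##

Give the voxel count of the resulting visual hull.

full grid |V| = 125
[1] z-view keeps 16 columns → grid now 80
[2] x-view keeps 13 columns → grid now 42

42 voxels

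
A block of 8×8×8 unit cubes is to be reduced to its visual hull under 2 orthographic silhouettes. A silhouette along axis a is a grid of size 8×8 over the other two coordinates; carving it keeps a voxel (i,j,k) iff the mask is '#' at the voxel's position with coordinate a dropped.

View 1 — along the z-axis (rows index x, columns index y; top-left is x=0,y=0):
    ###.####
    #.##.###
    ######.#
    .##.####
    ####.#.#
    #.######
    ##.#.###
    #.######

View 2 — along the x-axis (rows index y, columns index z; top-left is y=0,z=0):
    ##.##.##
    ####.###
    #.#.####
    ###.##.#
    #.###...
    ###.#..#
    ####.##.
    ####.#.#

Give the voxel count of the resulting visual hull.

299 voxels

before carving: 512 voxels (8×8×8)
carve view 1 (along z, XY-mask fill 52/64): 416 voxels remain
carve view 2 (along x, YZ-mask fill 46/64): 299 voxels remain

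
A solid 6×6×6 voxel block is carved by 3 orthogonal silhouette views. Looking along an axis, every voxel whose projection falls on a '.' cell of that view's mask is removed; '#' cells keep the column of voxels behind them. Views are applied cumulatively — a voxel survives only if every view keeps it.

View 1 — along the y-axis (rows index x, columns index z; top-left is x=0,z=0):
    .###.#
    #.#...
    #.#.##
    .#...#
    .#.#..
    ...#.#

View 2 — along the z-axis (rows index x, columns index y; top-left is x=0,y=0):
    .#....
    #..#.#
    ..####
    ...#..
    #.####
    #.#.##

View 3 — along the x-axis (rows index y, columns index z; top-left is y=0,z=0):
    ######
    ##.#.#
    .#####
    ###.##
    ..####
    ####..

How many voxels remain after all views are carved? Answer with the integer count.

|visual hull| = 38

before carving: 216 voxels (6×6×6)
carve view 1 (along y, XZ-mask fill 16/36): 96 voxels remain
carve view 2 (along z, XY-mask fill 18/36): 46 voxels remain
carve view 3 (along x, YZ-mask fill 28/36): 38 voxels remain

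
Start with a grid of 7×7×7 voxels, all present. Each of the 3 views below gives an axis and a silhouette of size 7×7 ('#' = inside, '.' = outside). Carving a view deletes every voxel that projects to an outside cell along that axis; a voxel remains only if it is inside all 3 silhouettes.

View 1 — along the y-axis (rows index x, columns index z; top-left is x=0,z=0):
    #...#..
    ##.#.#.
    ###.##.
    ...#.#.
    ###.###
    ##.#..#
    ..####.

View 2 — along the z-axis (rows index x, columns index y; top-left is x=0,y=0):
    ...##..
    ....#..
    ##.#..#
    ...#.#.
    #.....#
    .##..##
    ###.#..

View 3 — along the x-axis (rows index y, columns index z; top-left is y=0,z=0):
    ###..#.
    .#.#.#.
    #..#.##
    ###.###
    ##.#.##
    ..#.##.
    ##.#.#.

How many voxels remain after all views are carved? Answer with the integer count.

46 voxels

start: 7×7×7 = 343 voxels
[1] y-view keeps 27 columns → grid now 189
[2] z-view keeps 19 columns → grid now 76
[3] x-view keeps 29 columns → grid now 46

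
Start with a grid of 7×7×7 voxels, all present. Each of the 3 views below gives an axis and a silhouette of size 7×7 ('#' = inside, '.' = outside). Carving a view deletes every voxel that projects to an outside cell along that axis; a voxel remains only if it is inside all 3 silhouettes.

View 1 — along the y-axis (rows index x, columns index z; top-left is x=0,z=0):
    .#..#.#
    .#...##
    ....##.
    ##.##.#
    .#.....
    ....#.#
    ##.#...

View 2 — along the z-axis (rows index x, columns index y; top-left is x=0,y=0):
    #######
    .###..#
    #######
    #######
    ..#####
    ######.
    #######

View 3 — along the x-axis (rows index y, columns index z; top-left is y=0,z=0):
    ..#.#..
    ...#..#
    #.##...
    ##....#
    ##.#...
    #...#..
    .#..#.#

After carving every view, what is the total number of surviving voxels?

remaining voxels: 50

full grid |V| = 343
step 1: project along y, AND mask (19/49) → |grid| = 133
step 2: project along z, AND mask (43/49) → |grid| = 120
step 3: project along x, AND mask (18/49) → |grid| = 50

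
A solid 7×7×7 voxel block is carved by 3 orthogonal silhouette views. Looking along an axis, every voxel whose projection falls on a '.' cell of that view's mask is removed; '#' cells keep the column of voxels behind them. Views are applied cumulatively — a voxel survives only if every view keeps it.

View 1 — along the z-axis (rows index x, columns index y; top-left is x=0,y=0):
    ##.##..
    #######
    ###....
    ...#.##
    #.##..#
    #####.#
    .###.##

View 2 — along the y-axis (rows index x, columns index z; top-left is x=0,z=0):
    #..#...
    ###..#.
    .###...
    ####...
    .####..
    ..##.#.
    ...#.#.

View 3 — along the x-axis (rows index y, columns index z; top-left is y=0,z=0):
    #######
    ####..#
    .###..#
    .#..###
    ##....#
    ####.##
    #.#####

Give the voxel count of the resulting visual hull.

remaining voxels: 72

full grid |V| = 343
step 1: project along z, AND mask (32/49) → |grid| = 224
step 2: project along y, AND mask (22/49) → |grid| = 101
step 3: project along x, AND mask (35/49) → |grid| = 72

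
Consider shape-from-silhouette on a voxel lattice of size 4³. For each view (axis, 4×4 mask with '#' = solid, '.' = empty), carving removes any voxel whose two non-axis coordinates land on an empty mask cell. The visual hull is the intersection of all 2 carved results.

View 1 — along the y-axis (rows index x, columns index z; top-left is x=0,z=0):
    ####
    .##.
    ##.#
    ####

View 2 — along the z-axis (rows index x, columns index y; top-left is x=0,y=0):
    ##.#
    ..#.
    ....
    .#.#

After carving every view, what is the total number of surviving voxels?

initial block: 4^3 = 64
step 1: project along y, AND mask (13/16) → |grid| = 52
step 2: project along z, AND mask (6/16) → |grid| = 22

remaining voxels: 22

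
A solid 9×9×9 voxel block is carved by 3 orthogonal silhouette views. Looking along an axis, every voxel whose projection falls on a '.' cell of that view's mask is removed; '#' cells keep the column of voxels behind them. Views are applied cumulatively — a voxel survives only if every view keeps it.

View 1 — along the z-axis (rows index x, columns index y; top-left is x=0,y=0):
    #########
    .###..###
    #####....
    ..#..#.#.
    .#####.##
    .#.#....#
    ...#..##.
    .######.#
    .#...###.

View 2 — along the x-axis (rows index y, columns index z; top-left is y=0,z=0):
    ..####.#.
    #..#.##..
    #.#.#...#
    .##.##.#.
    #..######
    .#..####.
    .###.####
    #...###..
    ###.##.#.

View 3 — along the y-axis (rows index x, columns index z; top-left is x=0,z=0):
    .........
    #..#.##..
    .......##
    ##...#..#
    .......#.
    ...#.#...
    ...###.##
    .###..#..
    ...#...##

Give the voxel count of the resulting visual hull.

full grid |V| = 729
carve view 1 (along z, XY-mask fill 47/81): 423 voxels remain
carve view 2 (along x, YZ-mask fill 47/81): 239 voxels remain
carve view 3 (along y, XZ-mask fill 25/81): 62 voxels remain

62 voxels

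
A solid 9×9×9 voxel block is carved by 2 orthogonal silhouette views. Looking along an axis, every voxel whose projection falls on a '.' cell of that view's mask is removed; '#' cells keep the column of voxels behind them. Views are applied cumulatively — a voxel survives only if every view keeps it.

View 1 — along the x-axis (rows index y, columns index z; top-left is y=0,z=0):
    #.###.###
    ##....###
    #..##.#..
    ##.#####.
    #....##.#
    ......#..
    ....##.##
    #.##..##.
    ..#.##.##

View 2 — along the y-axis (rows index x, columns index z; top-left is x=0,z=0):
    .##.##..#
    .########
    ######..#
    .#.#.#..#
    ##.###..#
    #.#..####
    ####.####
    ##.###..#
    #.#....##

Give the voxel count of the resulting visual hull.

start: 9×9×9 = 729 voxels
step 1: project along x, AND mask (42/81) → |grid| = 378
step 2: project along y, AND mask (54/81) → |grid| = 239

239 voxels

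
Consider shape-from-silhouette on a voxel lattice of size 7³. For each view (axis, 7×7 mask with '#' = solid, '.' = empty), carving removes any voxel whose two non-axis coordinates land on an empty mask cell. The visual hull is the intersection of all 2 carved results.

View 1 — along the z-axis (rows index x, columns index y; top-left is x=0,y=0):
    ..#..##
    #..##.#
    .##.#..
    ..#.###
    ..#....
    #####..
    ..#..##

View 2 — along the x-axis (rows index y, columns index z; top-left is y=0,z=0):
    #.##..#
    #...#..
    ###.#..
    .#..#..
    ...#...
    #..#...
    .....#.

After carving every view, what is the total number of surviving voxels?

full grid |V| = 343
[1] z-view keeps 23 columns → grid now 161
[2] x-view keeps 16 columns → grid now 54

|visual hull| = 54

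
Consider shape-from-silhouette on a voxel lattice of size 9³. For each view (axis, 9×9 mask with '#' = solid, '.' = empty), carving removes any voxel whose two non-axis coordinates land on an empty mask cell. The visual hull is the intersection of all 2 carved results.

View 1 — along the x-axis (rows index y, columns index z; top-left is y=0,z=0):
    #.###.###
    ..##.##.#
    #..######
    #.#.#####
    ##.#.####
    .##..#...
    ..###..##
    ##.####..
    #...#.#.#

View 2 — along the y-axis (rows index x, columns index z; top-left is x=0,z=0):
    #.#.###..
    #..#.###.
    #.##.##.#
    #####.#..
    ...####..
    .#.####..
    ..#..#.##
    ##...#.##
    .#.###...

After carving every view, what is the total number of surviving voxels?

full grid |V| = 729
after view 1 [x-axis, 51 of 81 cells solid] → remaining = 459
after view 2 [y-axis, 44 of 81 cells solid] → remaining = 254

|visual hull| = 254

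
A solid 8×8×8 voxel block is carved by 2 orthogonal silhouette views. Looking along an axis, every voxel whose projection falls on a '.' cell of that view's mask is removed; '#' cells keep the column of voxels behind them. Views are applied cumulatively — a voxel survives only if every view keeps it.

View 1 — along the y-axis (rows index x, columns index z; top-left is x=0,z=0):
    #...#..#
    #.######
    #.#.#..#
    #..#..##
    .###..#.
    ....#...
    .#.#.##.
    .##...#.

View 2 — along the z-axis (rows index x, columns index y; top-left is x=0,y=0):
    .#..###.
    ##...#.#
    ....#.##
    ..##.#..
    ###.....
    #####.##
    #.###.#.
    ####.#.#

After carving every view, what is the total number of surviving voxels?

121 voxels

initial block: 8^3 = 512
step 1: project along y, AND mask (30/64) → |grid| = 240
step 2: project along z, AND mask (35/64) → |grid| = 121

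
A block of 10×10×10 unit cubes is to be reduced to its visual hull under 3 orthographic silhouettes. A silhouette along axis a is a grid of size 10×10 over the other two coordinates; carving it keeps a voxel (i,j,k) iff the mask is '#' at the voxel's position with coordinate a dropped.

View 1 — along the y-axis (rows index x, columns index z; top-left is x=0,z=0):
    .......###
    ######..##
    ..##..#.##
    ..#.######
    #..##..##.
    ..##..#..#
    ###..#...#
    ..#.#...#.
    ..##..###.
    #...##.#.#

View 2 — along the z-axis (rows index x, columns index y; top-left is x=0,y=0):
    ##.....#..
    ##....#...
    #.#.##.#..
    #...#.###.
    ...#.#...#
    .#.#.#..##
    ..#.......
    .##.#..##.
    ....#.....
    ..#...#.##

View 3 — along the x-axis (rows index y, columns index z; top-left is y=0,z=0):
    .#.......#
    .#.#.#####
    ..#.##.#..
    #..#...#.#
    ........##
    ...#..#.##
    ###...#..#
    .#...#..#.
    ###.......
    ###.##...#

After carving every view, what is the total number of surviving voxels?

full grid |V| = 1000
  1. axis=1 (XZ plane), |mask|=50  ⇒  voxels=500
  2. axis=2 (XY plane), |mask|=35  ⇒  voxels=173
  3. axis=0 (YZ plane), |mask|=40  ⇒  voxels=71

71 voxels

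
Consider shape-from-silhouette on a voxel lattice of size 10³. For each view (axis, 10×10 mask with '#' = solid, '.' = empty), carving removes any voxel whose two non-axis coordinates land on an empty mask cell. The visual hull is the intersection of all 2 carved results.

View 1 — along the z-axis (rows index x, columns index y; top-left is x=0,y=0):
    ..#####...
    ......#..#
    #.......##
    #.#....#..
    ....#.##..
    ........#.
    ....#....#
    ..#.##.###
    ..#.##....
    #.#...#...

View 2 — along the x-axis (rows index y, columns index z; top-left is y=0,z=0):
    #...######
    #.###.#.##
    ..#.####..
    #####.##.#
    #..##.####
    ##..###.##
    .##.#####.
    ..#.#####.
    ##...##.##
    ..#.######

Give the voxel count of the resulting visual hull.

full grid |V| = 1000
after view 1 [z-axis, 31 of 100 cells solid] → remaining = 310
after view 2 [x-axis, 67 of 100 cells solid] → remaining = 202

202 voxels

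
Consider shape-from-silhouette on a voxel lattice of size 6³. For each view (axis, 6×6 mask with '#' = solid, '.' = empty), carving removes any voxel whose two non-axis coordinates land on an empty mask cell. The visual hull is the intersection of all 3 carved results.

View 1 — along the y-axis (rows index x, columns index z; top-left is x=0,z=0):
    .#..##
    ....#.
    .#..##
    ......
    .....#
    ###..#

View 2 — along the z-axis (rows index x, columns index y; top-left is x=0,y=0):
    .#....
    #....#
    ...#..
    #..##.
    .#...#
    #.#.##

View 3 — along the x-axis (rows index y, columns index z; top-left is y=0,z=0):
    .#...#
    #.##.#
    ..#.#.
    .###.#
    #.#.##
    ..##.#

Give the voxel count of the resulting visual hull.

before carving: 216 voxels (6×6×6)
V1 y: intersect with XZ mask (12 set) -- 72 left
V2 z: intersect with XY mask (13 set) -- 26 left
V3 x: intersect with YZ mask (19 set) -- 13 left

voxel count = 13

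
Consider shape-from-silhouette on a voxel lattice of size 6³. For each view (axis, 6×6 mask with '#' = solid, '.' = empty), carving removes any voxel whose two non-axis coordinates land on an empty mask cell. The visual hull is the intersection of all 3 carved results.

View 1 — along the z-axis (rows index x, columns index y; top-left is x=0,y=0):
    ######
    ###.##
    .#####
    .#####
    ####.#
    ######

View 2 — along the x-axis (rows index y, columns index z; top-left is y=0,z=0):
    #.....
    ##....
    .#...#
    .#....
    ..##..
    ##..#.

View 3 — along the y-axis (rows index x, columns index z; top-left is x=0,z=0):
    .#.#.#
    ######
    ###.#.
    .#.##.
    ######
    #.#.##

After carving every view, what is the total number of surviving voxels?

before carving: 216 voxels (6×6×6)
after view 1 [z-axis, 32 of 36 cells solid] → remaining = 192
after view 2 [x-axis, 11 of 36 cells solid] → remaining = 61
after view 3 [y-axis, 26 of 36 cells solid] → remaining = 45

voxel count = 45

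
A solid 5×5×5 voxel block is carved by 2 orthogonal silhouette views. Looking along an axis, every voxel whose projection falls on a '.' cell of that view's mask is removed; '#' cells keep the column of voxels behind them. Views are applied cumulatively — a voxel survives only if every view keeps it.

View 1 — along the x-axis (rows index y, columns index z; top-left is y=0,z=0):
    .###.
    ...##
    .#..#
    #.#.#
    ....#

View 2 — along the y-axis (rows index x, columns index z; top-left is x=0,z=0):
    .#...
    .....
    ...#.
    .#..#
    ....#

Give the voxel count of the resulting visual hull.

remaining voxels: 14

before carving: 125 voxels (5×5×5)
  1. axis=0 (YZ plane), |mask|=11  ⇒  voxels=55
  2. axis=1 (XZ plane), |mask|=5  ⇒  voxels=14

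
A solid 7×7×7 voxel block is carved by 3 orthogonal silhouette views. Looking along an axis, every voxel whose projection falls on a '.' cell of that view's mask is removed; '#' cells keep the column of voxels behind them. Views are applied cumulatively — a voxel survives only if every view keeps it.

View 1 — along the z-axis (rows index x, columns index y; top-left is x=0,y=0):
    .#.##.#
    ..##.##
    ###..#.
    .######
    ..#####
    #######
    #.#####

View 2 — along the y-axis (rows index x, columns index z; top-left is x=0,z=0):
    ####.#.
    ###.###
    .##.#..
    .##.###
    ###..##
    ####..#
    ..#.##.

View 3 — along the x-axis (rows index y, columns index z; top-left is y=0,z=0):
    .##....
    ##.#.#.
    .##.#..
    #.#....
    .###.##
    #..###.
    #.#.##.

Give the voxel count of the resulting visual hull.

88 voxels

initial block: 7^3 = 343
  1. axis=2 (XY plane), |mask|=36  ⇒  voxels=252
  2. axis=1 (XZ plane), |mask|=32  ⇒  voxels=164
  3. axis=0 (YZ plane), |mask|=24  ⇒  voxels=88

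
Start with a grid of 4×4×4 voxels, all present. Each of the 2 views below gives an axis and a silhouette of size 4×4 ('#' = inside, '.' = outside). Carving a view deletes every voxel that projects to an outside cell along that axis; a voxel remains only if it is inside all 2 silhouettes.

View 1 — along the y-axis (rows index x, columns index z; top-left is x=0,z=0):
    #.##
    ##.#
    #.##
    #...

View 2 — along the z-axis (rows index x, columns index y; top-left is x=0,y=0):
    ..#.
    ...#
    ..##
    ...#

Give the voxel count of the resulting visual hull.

initial block: 4^3 = 64
after view 1 [y-axis, 10 of 16 cells solid] → remaining = 40
after view 2 [z-axis, 5 of 16 cells solid] → remaining = 13

remaining voxels: 13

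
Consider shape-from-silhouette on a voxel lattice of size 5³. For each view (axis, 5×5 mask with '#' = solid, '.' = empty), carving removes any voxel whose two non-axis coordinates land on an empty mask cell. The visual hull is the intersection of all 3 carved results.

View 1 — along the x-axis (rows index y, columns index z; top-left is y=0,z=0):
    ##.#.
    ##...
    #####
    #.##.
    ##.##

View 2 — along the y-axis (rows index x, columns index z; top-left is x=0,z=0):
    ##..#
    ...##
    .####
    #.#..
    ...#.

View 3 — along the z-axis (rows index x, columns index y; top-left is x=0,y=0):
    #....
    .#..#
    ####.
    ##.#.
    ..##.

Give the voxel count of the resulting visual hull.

start: 5×5×5 = 125 voxels
[1] x-view keeps 17 columns → grid now 85
[2] y-view keeps 12 columns → grid now 40
[3] z-view keeps 12 columns → grid now 19

|visual hull| = 19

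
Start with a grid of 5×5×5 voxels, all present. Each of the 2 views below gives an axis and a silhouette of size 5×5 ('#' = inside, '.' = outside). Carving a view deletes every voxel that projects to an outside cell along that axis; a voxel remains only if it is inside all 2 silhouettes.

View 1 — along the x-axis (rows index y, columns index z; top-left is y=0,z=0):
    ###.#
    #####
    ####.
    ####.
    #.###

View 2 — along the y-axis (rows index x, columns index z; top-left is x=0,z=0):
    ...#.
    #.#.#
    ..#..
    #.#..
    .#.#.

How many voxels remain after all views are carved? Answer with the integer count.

initial block: 5^3 = 125
[1] x-view keeps 21 columns → grid now 105
[2] y-view keeps 9 columns → grid now 40

remaining voxels: 40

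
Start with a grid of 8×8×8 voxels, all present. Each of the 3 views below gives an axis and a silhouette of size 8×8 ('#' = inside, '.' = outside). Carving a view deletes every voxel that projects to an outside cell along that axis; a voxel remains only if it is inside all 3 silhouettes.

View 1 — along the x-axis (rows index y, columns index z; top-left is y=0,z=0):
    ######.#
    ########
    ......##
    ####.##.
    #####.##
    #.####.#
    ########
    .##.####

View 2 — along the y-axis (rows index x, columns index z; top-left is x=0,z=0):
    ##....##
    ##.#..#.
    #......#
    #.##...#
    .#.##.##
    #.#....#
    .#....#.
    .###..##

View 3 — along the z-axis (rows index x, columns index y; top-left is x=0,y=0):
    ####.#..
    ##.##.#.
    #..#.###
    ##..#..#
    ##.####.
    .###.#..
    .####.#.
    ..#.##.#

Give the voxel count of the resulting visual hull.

112 voxels

before carving: 512 voxels (8×8×8)
after view 1 [x-axis, 50 of 64 cells solid] → remaining = 400
after view 2 [y-axis, 29 of 64 cells solid] → remaining = 183
after view 3 [z-axis, 38 of 64 cells solid] → remaining = 112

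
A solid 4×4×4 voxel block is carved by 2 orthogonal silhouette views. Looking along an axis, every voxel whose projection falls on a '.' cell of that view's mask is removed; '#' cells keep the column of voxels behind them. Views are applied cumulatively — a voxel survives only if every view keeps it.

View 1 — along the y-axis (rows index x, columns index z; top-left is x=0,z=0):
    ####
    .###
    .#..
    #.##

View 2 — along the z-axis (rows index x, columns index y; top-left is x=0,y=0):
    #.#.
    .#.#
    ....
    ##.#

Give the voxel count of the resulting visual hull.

before carving: 64 voxels (4×4×4)
V1 y: intersect with XZ mask (11 set) -- 44 left
V2 z: intersect with XY mask (7 set) -- 23 left

voxel count = 23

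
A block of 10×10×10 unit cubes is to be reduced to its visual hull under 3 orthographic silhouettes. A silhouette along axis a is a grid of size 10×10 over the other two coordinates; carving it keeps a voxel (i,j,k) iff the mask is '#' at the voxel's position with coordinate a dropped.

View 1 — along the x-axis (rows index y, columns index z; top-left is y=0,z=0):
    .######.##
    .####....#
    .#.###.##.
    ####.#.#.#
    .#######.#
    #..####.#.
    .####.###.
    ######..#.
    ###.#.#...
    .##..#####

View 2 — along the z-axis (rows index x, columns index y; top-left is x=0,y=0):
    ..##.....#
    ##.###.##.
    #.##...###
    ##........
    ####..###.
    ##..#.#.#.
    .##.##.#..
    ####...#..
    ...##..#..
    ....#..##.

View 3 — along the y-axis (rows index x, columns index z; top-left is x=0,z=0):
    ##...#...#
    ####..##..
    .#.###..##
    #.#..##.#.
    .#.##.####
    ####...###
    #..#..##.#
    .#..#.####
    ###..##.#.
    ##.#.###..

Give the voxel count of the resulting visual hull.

voxel count = 178

start: 10×10×10 = 1000 voxels
after view 1 [x-axis, 66 of 100 cells solid] → remaining = 660
after view 2 [z-axis, 46 of 100 cells solid] → remaining = 304
after view 3 [y-axis, 58 of 100 cells solid] → remaining = 178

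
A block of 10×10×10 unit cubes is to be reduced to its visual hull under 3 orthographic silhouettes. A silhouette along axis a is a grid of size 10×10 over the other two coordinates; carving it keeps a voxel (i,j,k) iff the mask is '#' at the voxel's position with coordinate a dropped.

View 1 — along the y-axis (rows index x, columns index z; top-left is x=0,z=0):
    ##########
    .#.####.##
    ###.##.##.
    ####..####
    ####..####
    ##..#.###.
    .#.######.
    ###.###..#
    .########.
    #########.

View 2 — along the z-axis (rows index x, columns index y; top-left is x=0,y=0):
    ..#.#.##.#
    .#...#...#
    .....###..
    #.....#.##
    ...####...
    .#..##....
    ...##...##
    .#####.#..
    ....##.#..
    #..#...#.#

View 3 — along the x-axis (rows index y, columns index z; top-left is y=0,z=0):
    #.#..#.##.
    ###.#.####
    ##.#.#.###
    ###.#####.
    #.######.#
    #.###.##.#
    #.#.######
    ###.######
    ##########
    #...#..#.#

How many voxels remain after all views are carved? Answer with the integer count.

full grid |V| = 1000
after view 1 [y-axis, 77 of 100 cells solid] → remaining = 770
after view 2 [z-axis, 39 of 100 cells solid] → remaining = 304
after view 3 [x-axis, 74 of 100 cells solid] → remaining = 219

voxel count = 219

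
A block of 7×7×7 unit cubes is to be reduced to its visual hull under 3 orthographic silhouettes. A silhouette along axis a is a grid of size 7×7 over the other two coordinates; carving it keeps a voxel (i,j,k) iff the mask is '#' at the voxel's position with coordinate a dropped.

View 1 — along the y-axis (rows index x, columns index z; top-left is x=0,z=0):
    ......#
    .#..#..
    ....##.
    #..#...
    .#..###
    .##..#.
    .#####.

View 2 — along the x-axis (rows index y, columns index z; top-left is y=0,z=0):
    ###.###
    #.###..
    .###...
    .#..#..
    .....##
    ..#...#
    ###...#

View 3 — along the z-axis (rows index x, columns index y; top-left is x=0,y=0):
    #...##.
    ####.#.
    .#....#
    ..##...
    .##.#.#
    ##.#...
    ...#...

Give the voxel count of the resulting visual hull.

full grid |V| = 343
carve view 1 (along y, XZ-mask fill 19/49): 133 voxels remain
carve view 2 (along x, YZ-mask fill 23/49): 61 voxels remain
carve view 3 (along z, XY-mask fill 20/49): 24 voxels remain

|visual hull| = 24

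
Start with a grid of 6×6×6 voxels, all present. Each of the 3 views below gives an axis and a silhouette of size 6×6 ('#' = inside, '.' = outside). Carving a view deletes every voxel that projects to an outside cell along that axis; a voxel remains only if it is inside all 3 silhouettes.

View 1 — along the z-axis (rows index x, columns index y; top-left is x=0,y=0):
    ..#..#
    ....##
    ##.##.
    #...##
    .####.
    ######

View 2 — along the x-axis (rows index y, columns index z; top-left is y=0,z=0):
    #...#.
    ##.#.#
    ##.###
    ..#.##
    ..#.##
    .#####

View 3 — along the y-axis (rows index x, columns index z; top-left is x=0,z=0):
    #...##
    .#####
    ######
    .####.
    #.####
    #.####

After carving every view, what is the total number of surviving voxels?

before carving: 216 voxels (6×6×6)
step 1: project along z, AND mask (21/36) → |grid| = 126
step 2: project along x, AND mask (22/36) → |grid| = 77
step 3: project along y, AND mask (28/36) → |grid| = 64

remaining voxels: 64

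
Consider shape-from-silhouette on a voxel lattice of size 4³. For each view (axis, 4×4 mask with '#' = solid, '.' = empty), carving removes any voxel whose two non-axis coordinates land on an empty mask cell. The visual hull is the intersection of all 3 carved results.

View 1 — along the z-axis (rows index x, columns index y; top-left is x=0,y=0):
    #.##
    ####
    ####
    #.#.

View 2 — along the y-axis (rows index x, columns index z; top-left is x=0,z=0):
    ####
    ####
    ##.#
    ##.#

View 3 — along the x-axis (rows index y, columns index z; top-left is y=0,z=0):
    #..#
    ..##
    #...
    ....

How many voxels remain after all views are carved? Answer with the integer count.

start: 4×4×4 = 64 voxels
  1. axis=2 (XY plane), |mask|=13  ⇒  voxels=52
  2. axis=1 (XZ plane), |mask|=14  ⇒  voxels=46
  3. axis=0 (YZ plane), |mask|=5  ⇒  voxels=15

|visual hull| = 15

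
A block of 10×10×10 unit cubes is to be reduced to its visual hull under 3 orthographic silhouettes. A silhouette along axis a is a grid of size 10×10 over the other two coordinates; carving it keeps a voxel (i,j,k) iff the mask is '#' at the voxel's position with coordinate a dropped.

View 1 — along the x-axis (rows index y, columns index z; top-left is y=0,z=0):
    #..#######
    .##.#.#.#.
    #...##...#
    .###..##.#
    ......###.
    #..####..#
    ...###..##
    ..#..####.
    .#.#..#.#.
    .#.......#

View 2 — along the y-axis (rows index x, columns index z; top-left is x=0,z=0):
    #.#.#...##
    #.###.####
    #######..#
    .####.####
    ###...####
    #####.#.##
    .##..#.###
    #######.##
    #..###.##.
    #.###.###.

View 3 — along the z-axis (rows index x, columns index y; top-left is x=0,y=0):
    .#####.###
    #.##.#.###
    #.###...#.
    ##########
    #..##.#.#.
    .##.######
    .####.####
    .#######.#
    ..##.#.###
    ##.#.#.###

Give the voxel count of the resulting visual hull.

voxel count = 243

full grid |V| = 1000
  1. axis=0 (YZ plane), |mask|=48  ⇒  voxels=480
  2. axis=1 (XZ plane), |mask|=72  ⇒  voxels=345
  3. axis=2 (XY plane), |mask|=72  ⇒  voxels=243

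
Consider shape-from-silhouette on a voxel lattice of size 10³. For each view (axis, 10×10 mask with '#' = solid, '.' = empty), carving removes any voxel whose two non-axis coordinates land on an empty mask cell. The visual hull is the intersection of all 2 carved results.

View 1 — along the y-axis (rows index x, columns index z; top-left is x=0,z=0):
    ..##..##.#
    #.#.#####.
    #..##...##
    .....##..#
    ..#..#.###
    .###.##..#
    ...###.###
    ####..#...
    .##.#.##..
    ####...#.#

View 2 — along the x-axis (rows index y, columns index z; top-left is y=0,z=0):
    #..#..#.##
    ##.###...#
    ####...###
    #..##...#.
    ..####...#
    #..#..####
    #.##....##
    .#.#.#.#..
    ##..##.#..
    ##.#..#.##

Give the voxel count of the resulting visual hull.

remaining voxels: 278

initial block: 10^3 = 1000
step 1: project along y, AND mask (53/100) → |grid| = 530
step 2: project along x, AND mask (53/100) → |grid| = 278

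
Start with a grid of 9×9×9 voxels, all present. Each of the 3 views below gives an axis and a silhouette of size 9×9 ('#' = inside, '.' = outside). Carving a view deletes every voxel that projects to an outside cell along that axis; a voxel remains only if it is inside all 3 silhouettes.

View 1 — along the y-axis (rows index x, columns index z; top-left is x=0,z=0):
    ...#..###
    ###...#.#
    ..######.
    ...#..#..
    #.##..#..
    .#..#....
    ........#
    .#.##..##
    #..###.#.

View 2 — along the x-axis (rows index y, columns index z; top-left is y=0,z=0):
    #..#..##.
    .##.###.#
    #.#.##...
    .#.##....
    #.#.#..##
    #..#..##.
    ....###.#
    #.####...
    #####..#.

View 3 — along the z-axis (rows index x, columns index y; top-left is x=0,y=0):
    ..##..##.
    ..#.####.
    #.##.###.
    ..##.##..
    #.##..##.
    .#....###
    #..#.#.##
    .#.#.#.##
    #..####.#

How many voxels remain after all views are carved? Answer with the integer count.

initial block: 9^3 = 729
[1] y-view keeps 34 columns → grid now 306
[2] x-view keeps 41 columns → grid now 156
[3] z-view keeps 44 columns → grid now 84

84 voxels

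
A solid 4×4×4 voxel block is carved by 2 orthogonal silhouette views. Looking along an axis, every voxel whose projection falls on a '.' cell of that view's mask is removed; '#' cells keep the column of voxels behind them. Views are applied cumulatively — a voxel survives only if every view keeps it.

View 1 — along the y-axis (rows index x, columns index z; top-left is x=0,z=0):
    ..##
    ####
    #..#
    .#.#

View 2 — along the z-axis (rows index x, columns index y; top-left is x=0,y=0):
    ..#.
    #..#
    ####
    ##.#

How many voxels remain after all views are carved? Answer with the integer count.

|visual hull| = 24

start: 4×4×4 = 64 voxels
V1 y: intersect with XZ mask (10 set) -- 40 left
V2 z: intersect with XY mask (10 set) -- 24 left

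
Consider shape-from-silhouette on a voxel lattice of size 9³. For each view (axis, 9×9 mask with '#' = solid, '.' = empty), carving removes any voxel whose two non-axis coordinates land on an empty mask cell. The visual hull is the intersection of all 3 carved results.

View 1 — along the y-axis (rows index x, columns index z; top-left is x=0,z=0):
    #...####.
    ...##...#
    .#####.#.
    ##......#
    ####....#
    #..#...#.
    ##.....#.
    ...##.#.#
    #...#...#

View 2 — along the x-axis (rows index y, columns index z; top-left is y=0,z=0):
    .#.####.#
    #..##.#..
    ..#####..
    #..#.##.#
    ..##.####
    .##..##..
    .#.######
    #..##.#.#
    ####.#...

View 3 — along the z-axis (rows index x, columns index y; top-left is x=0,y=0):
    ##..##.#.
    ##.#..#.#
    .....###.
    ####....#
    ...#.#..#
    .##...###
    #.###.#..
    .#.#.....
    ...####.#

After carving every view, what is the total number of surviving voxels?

77 voxels

start: 9×9×9 = 729 voxels
carve view 1 (along y, XZ-mask fill 35/81): 315 voxels remain
carve view 2 (along x, YZ-mask fill 47/81): 176 voxels remain
carve view 3 (along z, XY-mask fill 38/81): 77 voxels remain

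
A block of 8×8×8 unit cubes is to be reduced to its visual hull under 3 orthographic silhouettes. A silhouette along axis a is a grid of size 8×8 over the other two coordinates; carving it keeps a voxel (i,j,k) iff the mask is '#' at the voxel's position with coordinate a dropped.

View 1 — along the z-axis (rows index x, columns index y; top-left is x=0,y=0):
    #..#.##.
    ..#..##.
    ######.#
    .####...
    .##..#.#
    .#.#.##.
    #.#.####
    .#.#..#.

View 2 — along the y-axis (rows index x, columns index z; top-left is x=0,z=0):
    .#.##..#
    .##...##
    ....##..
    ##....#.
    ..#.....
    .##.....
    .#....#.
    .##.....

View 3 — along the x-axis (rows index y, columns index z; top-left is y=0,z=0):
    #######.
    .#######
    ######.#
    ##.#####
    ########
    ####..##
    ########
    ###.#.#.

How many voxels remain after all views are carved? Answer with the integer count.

voxel count = 73

before carving: 512 voxels (8×8×8)
carve view 1 (along z, XY-mask fill 35/64): 280 voxels remain
carve view 2 (along y, XZ-mask fill 20/64): 84 voxels remain
carve view 3 (along x, YZ-mask fill 55/64): 73 voxels remain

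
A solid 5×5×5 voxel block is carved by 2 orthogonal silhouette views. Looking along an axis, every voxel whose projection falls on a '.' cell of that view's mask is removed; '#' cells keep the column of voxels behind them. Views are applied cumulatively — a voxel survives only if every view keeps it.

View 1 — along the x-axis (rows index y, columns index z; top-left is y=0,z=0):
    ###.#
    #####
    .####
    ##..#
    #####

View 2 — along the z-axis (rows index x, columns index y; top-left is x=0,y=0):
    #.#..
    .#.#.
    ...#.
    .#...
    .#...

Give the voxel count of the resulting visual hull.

initial block: 5^3 = 125
[1] x-view keeps 21 columns → grid now 105
[2] z-view keeps 7 columns → grid now 29

|visual hull| = 29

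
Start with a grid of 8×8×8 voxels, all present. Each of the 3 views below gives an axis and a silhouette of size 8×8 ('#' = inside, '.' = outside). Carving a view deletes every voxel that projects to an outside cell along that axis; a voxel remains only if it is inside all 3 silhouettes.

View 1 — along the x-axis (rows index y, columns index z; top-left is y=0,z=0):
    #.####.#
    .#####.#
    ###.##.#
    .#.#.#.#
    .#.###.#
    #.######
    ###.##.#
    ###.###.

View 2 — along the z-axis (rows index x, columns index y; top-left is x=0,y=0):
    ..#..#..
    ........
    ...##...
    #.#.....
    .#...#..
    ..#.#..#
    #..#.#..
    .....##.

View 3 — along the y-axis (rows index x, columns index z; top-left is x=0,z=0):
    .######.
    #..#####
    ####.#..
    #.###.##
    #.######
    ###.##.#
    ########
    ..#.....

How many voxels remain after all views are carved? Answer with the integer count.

before carving: 512 voxels (8×8×8)
carve view 1 (along x, YZ-mask fill 46/64): 368 voxels remain
carve view 2 (along z, XY-mask fill 16/64): 94 voxels remain
carve view 3 (along y, XZ-mask fill 45/64): 70 voxels remain

|visual hull| = 70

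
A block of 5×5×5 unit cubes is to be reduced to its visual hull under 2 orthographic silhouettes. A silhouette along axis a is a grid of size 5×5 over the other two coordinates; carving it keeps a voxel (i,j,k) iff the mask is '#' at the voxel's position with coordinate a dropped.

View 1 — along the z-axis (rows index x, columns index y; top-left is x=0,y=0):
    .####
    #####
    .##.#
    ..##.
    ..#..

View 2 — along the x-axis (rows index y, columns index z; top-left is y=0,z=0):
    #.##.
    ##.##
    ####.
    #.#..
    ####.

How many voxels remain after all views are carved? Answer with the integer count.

start: 5×5×5 = 125 voxels
carve view 1 (along z, XY-mask fill 15/25): 75 voxels remain
carve view 2 (along x, YZ-mask fill 17/25): 53 voxels remain

voxel count = 53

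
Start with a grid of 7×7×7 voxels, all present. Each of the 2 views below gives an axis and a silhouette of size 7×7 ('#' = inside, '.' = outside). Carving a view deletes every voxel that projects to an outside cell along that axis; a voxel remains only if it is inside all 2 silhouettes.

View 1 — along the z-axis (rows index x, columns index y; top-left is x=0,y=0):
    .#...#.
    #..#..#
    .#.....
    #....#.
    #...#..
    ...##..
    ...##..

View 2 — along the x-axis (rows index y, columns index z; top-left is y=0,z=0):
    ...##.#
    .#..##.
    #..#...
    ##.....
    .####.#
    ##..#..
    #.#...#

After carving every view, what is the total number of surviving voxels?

start: 7×7×7 = 343 voxels
step 1: project along z, AND mask (14/49) → |grid| = 98
step 2: project along x, AND mask (21/49) → |grid| = 45

|visual hull| = 45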